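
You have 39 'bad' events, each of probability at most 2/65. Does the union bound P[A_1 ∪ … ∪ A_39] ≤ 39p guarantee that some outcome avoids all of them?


Union bound: P[∪_{i=1}^{39} A_i] ≤ Σ_i P[A_i] ≤ 39·p = 39·(2/65) = 6/5.
Numerically: 6/5 ≈ 1.200.
Is 6/5 < 1? NO.
Since the bound 6/5 is ≥ 1, the union bound is uninformative here; it does NOT by itself certify existence.

39·p = 6/5 ≈ 1.200; existence NOT certified by the union bound.


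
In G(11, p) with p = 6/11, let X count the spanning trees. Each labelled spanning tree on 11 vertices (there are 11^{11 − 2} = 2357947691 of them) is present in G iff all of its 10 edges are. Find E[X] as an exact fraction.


K_11 has 11^{11 − 2} = 2357947691 labelled spanning trees.
For each such spanning tree H, let X_H = 1 if all 10 edges of H are present in G. Then P[X_H = 1] = p^{10} = (6/11)^{10} = 60466176/25937424601.
By linearity: E[X] = Σ_H E[X_H] = 2357947691 · p^{10} = 2357947691 · 60466176/25937424601 = 60466176/11.
Numerically: E[X] ≈ 5.49693e+06.

E[X] = 2357947691 · (6/11)^{10} = 60466176/11 ≈ 5.49693e+06.


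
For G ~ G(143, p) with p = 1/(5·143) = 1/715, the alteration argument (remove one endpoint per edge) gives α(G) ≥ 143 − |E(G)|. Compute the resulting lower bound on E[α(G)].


E[|E(G)|] = C(143, 2)·p = 10153 · (1/715) = 71/5.
E[α(G)] ≥ n − E[|E(G)|] = 143 − 71/5 = 644/5.
Numerically: ≈ 128.800000.
(This is only a lower bound; the true E[α(G)] may be larger.)

E[α(G)] ≥ 644/5 ≈ 128.800000.


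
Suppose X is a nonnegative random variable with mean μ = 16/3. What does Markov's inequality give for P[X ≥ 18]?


μ = E[X] = 16/3, a = 18.
Markov: P[X ≥ 18] ≤ μ/a = (16/3)/18 = 8/27.
Numerically: ≈ 0.29630.
(Since a = 18 > μ = 5.33333, the bound 8/27 is < 1 and informative.)

P[X ≥ 18] ≤ 8/27 ≈ 0.29630.


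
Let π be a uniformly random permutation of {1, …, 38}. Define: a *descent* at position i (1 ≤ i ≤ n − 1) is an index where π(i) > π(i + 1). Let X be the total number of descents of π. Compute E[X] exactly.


Write X = Σ X_I over i = 1, …, 37, with X_I the indicator of one descent.
There are 37 indicators.
For each fixed i, the pair (π(i), π(i+1)) is a uniformly random ordered pair of distinct values from {1, …, 38}; by symmetry P[π(i) > π(i+1)] = 1/2.
By linearity: E[X] = 37 · (1/2) = (38 − 1) · (1/2) = 37/2 ≈ 18.500.

E[X] = 37/2 = 18.500.


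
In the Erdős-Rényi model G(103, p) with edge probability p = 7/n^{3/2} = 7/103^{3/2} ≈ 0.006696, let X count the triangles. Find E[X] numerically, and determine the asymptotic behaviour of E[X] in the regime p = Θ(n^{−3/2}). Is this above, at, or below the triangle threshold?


Number of potential triangles: C(103, 3) = 176851.
Each occurs with probability p³ ≈ (0.006696)³ ≈ 3.002801e-07.
By linearity: E[X] = C(103, 3)·p³ ≈ 176851 · 3.002801e-07 ≈ 0.0531.
Since α = 3/2 > 1, p = c/n^{3/2} = o(1/n) is below the triangle threshold p ~ 1/n. Asymptotically E[X] ~ (c³/6)·n^{3(1−α)} = (7³/6)·n^{-1.5} → 0, so by Markov's inequality G has no triangles w.h.p.

E[X] ≈ 0.0531; in regime p = Θ(1/n^{3/2}) E[X] tends to 0 (below the triangle threshold p ~ 1/n).


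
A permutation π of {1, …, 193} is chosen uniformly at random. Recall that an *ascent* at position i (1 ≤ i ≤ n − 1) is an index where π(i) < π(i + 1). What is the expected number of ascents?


Write X = Σ X_I over i = 1, …, 192, with X_I the indicator of one ascent.
There are 192 indicators.
For each fixed i, the pair (π(i), π(i+1)) is a uniformly random ordered pair of distinct values from {1, …, 193}; by symmetry P[π(i) < π(i+1)] = 1/2.
By linearity: E[X] = 192 · (1/2) = (193 − 1) · (1/2) = 96 ≈ 96.000000.

E[X] = 96 = 96.000000.


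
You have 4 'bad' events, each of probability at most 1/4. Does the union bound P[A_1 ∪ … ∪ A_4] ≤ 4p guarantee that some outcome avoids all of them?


Union bound: P[∪_{i=1}^{4} A_i] ≤ Σ_i P[A_i] ≤ 4·p = 4·(1/4) = 1.
Numerically: 1 ≈ 1.0000.
Is 1 < 1? NO.
Since the bound 1 is ≥ 1, the union bound is uninformative here; it does NOT by itself certify existence.

4·p = 1 ≈ 1.0000; existence NOT certified by the union bound.


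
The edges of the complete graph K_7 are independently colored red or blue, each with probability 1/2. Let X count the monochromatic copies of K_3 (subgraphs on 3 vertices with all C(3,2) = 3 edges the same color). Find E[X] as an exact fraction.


Let X = Σ_S X_S over the C(7, 3) = 35 subsets S of size 3, where X_S = 1 if the K_3 on S is monochromatic.
For a fixed S, the K_3 on S has C(3, 2) = 3 edges. P[all 3 edges red] = (1/2)^3, and likewise for blue, so P[monochromatic] = 2·(1/2)^3 = 2^{1 − 3} = 1/4.
Summing: E[X] = C(7, 3) · 2^{1 − 3} = 35 · 1/4 = 35/4.
Numerically: E[X] ≈ 8.75000.

E[X] = C(7,3)·2^(1−C(3,2)) = 35/4 ≈ 8.75000.


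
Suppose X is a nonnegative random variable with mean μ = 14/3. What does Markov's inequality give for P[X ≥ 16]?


μ = E[X] = 14/3, a = 16.
Markov: P[X ≥ 16] ≤ μ/a = (14/3)/16 = 7/24.
Numerically: ≈ 0.29167.
(Since a = 16 > μ = 4.66667, the bound 7/24 is < 1 and informative.)

P[X ≥ 16] ≤ 7/24 ≈ 0.29167.


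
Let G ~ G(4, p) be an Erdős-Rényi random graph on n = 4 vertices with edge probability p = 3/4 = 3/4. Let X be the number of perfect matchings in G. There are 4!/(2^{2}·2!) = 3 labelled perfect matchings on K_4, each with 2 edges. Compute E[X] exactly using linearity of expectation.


K_4 has 4!/(2^{2}·2!) = 3 labelled perfect matchings.
For each such perfect matching H, let X_H = 1 if all 2 edges of H are present in G. Then P[X_H = 1] = p^{2} = (3/4)^{2} = 9/16.
By linearity of expectation: E[X] = Σ_H E[X_H] = 3 · p^{2} = 3 · 9/16 = 27/16.
Numerically: E[X] ≈ 1.6875.

E[X] = 3 · (3/4)^{2} = 27/16 ≈ 1.6875.


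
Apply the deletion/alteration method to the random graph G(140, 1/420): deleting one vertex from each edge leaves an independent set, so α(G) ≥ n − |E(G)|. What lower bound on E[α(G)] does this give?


E[|E(G)|] = C(140, 2)·p = 9730 · (1/420) = 139/6.
E[α(G)] ≥ n − E[|E(G)|] = 140 − 139/6 = 701/6.
Numerically: ≈ 116.8333.
(This is only a lower bound; the true E[α(G)] may be larger.)

E[α(G)] ≥ 701/6 ≈ 116.8333.


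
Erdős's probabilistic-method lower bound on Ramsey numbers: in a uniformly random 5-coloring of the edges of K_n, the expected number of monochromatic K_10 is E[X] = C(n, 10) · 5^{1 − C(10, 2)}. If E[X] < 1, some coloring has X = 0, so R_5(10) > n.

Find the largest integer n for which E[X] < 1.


We need C(n, 10) · 5^{1 − 45} < 1, i.e. C(n, 10) < 5^{45 − 1} = 5684341886080801486968994140625.
Check values of n near the boundary:
  n = 5387: C(5387, 10) = 5624406917627224603154306376491; 5624406917627224603154306376491 < 5684341886080801486968994140625? YES
  n = 5388: C(5388, 10) = 5634865093375880654852250419586; 5634865093375880654852250419586 < 5684341886080801486968994140625? YES
  n = 5389: C(5389, 10) = 5645340767466558997768874792926; 5645340767466558997768874792926 < 5684341886080801486968994140625? YES
  n = 5390: C(5390, 10) = 5655833965919099070255434039753; 5655833965919099070255434039753 < 5684341886080801486968994140625? YES
  n = 5391: C(5391, 10) = 5666344714787188828795213697883; 5666344714787188828795213697883 < 5684341886080801486968994140625? YES
  n = 5392: C(5392, 10) = 5676873040158402483252283957448; 5676873040158402483252283957448 < 5684341886080801486968994140625? YES
  n = 5393: C(5393, 10) = 5687418968154238267170642278008; 5687418968154238267170642278008 < 5684341886080801486968994140625? NO
The largest n with C(n, 10) < 5684341886080801486968994140625 is n = 5392 (where E[X] = 5676873040158402483252283957448/5684341886080801486968994140625 ≈ 0.999). Hence R_5(10) > 5392, i.e. R_5(10) ≥ 5393.

Largest n = 5392; hence R_5(10) > 5392.


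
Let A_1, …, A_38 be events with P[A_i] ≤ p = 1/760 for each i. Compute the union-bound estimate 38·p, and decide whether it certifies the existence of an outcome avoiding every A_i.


Union bound: P[∪_{i=1}^{38} A_i] ≤ Σ_i P[A_i] ≤ 38·p = 38·(1/760) = 1/20.
Numerically: 1/20 ≈ 0.0500.
Is 1/20 < 1? YES.
Since P[∪ A_i] ≤ 1/20 < 1, the complement has P[∩ A_i^c] ≥ 1 − 1/20 = 19/20 > 0, so some outcome avoids every A_i.

38·p = 1/20 ≈ 0.0500; existence CERTIFIED by the union bound.


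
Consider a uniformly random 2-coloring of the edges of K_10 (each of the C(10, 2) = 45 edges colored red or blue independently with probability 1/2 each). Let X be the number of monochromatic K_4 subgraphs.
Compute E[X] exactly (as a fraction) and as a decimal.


Let X = Σ_S X_S over the C(10, 4) = 210 subsets S of size 4, where X_S = 1 if the K_4 on S is monochromatic.
For a fixed S, the K_4 on S has C(4, 2) = 6 edges. P[all 6 edges red] = (1/2)^6, and likewise for blue, so P[monochromatic] = 2·(1/2)^6 = 2^{1 − 6} = 1/32.
By linearity: E[X] = C(10, 4) · 2^{1 − 6} = 210 · 1/32 = 105/16.
Numerically: E[X] ≈ 6.562500.

E[X] = C(10,4)·2^(1−C(4,2)) = 105/16 ≈ 6.562500.


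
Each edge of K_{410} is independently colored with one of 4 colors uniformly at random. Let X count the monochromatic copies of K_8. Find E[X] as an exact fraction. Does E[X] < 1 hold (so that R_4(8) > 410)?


E[X] = C(410, 8) · 4^{1 − 28} = 18488798173326195 · 4^{−27} = 18488798173326195/18014398509481984.
As a reduced fraction: E[X] = 18488798173326195/18014398509481984 ≈ 1.026334.
Is E[X] < 1? NO.
Since E[X] ≥ 1, the first-moment bound is inconclusive at n = 410; it does NOT by itself certify R_4(8) > 410.

E[X] = 18488798173326195/18014398509481984 ≈ 1.026334; E[X] ≥ 1; first-moment method inconclusive here.


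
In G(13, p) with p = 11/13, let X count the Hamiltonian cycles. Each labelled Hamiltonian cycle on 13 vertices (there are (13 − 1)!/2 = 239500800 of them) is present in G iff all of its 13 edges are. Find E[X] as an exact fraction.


K_13 has (13 − 1)!/2 = 239500800 labelled Hamiltonian cycles.
For each such Hamiltonian cycle H, let X_H = 1 if all 13 edges of H are present in G. Then P[X_H = 1] = p^{13} = (11/13)^{13} = 34522712143931/302875106592253.
By linearity: E[X] = Σ_H E[X_H] = 239500800 · p^{13} = 239500800 · 34522712143931/302875106592253 = 8268217176641189644800/302875106592253.
Numerically: E[X] ≈ 2.73e+07.

E[X] = 239500800 · (11/13)^{13} = 8268217176641189644800/302875106592253 ≈ 2.73e+07.


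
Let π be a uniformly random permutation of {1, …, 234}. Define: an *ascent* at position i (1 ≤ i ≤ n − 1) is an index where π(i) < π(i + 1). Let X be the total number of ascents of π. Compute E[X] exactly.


Write X = Σ X_I over i = 1, …, 233, with X_I the indicator of one ascent.
There are 233 indicators.
For each fixed i, the pair (π(i), π(i+1)) is a uniformly random ordered pair of distinct values from {1, …, 234}; by symmetry P[π(i) < π(i+1)] = 1/2.
By linearity: E[X] = 233 · (1/2) = (234 − 1) · (1/2) = 233/2 ≈ 116.500000.

E[X] = 233/2 = 116.500000.


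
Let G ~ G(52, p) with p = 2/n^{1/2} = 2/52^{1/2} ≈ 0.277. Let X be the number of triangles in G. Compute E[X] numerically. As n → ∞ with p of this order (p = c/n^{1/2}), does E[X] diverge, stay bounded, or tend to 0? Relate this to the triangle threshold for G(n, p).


Number of potential triangles: C(52, 3) = 22100.
Each occurs with probability p³ ≈ (0.277)³ ≈ 2.13346e-02.
By linearity: E[X] = C(52, 3)·p³ ≈ 22100 · 2.13346e-02 ≈ 471.495.
Since α = 1/2 < 1, p = c/n^{1/2} ≫ 1/n is above the triangle threshold p ~ 1/n. Asymptotically E[X] ~ (c³/6)·n^{3(1−α)} = (2³/6)·n^{1.5} → ∞; triangles are abundant w.h.p.

E[X] ≈ 471.495; in regime p = Θ(1/n^{1/2}) E[X] diverges (above the triangle threshold p ~ 1/n).


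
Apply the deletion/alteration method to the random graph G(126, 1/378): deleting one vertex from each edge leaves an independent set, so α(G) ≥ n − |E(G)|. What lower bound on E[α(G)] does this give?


E[|E(G)|] = C(126, 2)·p = 7875 · (1/378) = 125/6.
E[α(G)] ≥ n − E[|E(G)|] = 126 − 125/6 = 631/6.
Numerically: ≈ 105.16667.
(This is only a lower bound; the true E[α(G)] may be larger.)

E[α(G)] ≥ 631/6 ≈ 105.16667.


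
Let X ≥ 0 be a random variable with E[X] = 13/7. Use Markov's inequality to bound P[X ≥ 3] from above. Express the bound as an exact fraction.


μ = E[X] = 13/7, a = 3.
Markov: P[X ≥ 3] ≤ μ/a = (13/7)/3 = 13/21.
Numerically: ≈ 0.619048.
(Since a = 3 > μ = 1.857143, the bound 13/21 is < 1 and informative.)

P[X ≥ 3] ≤ 13/21 ≈ 0.619048.


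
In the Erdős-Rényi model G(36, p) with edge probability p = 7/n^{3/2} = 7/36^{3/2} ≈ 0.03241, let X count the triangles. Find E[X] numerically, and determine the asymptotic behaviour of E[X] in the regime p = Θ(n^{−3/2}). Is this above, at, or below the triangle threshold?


Number of potential triangles: C(36, 3) = 7140.
Each occurs with probability p³ ≈ (0.03241)³ ≈ 3.403556e-05.
By linearity: E[X] = C(36, 3)·p³ ≈ 7140 · 3.403556e-05 ≈ 0.2430.
Since α = 3/2 > 1, p = c/n^{3/2} = o(1/n) is below the triangle threshold p ~ 1/n. Asymptotically E[X] ~ (c³/6)·n^{3(1−α)} = (7³/6)·n^{-1.5} → 0, so by Markov's inequality G has no triangles w.h.p.

E[X] ≈ 0.2430; in regime p = Θ(1/n^{3/2}) E[X] tends to 0 (below the triangle threshold p ~ 1/n).


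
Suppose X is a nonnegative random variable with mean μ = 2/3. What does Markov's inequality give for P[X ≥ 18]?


μ = E[X] = 2/3, a = 18.
Markov: P[X ≥ 18] ≤ μ/a = (2/3)/18 = 1/27.
Numerically: ≈ 0.037.
(Since a = 18 > μ = 0.667, the bound 1/27 is < 1 and informative.)

P[X ≥ 18] ≤ 1/27 ≈ 0.037.


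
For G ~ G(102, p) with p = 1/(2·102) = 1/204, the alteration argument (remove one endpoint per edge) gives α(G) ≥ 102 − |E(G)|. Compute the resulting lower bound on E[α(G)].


E[|E(G)|] = C(102, 2)·p = 5151 · (1/204) = 101/4.
E[α(G)] ≥ n − E[|E(G)|] = 102 − 101/4 = 307/4.
Numerically: ≈ 76.750000.
(This is only a lower bound; the true E[α(G)] may be larger.)

E[α(G)] ≥ 307/4 ≈ 76.750000.


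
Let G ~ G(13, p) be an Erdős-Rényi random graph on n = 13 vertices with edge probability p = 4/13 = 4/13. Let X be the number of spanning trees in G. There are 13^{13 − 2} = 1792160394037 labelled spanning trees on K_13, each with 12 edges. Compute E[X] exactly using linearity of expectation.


K_13 has 13^{13 − 2} = 1792160394037 labelled spanning trees.
For each such spanning tree H, let X_H = 1 if all 12 edges of H are present in G. Then P[X_H = 1] = p^{12} = (4/13)^{12} = 16777216/23298085122481.
By linearity of expectation: E[X] = Σ_H E[X_H] = 1792160394037 · p^{12} = 1792160394037 · 16777216/23298085122481 = 16777216/13.
Numerically: E[X] ≈ 1.29e+06.

E[X] = 1792160394037 · (4/13)^{12} = 16777216/13 ≈ 1.29e+06.


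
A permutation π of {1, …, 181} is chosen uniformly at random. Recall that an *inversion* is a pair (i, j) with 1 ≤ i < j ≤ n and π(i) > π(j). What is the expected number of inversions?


Write X = Σ X_I over the C(181, 2) = 16290 pairs i < j, with X_I the indicator of one inversion.
There are 16290 indicators.
For each fixed pair i < j, the values π(i) and π(j) are two distinct elements of {1, …, 181} in uniformly random order; by symmetry P[π(i) > π(j)] = 1/2.
By linearity: E[X] = 16290 · (1/2) = C(181, 2) · (1/2) = 16290/2 = 8145 ≈ 8145.00000.

E[X] = 8145 = 8145.00000.


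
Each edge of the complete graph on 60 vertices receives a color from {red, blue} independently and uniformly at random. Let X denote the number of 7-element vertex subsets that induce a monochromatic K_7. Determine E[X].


Let X = Σ_S X_S over the C(60, 7) = 386206920 subsets S of size 7, where X_S = 1 if the K_7 on S is monochromatic.
For a fixed S, the K_7 on S has C(7, 2) = 21 edges. P[all 21 edges red] = (1/2)^21, and likewise for blue, so P[monochromatic] = 2·(1/2)^21 = 2^{1 − 21} = 1/1048576.
By linearity: E[X] = C(60, 7) · 2^{1 − 21} = 386206920 · 1/1048576 = 48275865/131072.
Numerically: E[X] ≈ 368.3156.

E[X] = C(60,7)·2^(1−C(7,2)) = 48275865/131072 ≈ 368.3156.


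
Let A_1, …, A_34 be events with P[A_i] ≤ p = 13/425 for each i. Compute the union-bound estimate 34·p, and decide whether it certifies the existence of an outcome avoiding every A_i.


Union bound: P[∪_{i=1}^{34} A_i] ≤ Σ_i P[A_i] ≤ 34·p = 34·(13/425) = 26/25.
Numerically: 26/25 ≈ 1.0400000.
Is 26/25 < 1? NO.
Since the bound 26/25 is ≥ 1, the union bound is uninformative here; it does NOT by itself certify existence.

34·p = 26/25 ≈ 1.0400000; existence NOT certified by the union bound.


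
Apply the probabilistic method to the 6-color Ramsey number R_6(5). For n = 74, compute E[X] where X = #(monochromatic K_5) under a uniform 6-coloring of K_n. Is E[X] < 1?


E[X] = C(74, 5) · 6^{1 − 10} = 16108764 · 6^{−9} = 16108764/10077696.
As a reduced fraction: E[X] = 1342397/839808 ≈ 1.5984570.
Is E[X] < 1? NO.
Since E[X] ≥ 1, the first-moment bound is inconclusive at n = 74; it does NOT by itself certify R_6(5) > 74.

E[X] = 1342397/839808 ≈ 1.5984570; E[X] ≥ 1; first-moment method inconclusive here.


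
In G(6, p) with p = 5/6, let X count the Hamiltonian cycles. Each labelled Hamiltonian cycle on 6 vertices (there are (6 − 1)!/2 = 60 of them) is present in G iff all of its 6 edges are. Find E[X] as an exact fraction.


K_6 has (6 − 1)!/2 = 60 labelled Hamiltonian cycles.
For each such Hamiltonian cycle H, let X_H = 1 if all 6 edges of H are present in G. Then P[X_H = 1] = p^{6} = (5/6)^{6} = 15625/46656.
Summing the indicators: E[X] = Σ_H E[X_H] = 60 · p^{6} = 60 · 15625/46656 = 78125/3888.
Numerically: E[X] ≈ 20.1.

E[X] = 60 · (5/6)^{6} = 78125/3888 ≈ 20.1.


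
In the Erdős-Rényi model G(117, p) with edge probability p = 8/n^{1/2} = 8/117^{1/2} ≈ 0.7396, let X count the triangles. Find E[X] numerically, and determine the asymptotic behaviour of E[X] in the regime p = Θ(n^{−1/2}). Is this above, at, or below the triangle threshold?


Number of potential triangles: C(117, 3) = 260130.
Each occurs with probability p³ ≈ (0.7396)³ ≈ 4.045677e-01.
By linearity: E[X] = C(117, 3)·p³ ≈ 260130 · 4.045677e-01 ≈ 105240.1866.
Since α = 1/2 < 1, p = c/n^{1/2} ≫ 1/n is above the triangle threshold p ~ 1/n. Asymptotically E[X] ~ (c³/6)·n^{3(1−α)} = (8³/6)·n^{1.5} → ∞; triangles are abundant w.h.p.

E[X] ≈ 105240.1866; in regime p = Θ(1/n^{1/2}) E[X] diverges (above the triangle threshold p ~ 1/n).


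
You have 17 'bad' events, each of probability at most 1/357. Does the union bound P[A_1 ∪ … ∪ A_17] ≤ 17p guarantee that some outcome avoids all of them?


Union bound: P[∪_{i=1}^{17} A_i] ≤ Σ_i P[A_i] ≤ 17·p = 17·(1/357) = 1/21.
Numerically: 1/21 ≈ 0.048.
Is 1/21 < 1? YES.
Since P[∪ A_i] ≤ 1/21 < 1, the complement has P[∩ A_i^c] ≥ 1 − 1/21 = 20/21 > 0, so some outcome avoids every A_i.

17·p = 1/21 ≈ 0.048; existence CERTIFIED by the union bound.


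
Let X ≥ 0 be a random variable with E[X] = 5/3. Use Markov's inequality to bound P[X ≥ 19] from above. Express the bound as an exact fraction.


μ = E[X] = 5/3, a = 19.
Markov: P[X ≥ 19] ≤ μ/a = (5/3)/19 = 5/57.
Numerically: ≈ 0.0877.
(Since a = 19 > μ = 1.6667, the bound 5/57 is < 1 and informative.)

P[X ≥ 19] ≤ 5/57 ≈ 0.0877.


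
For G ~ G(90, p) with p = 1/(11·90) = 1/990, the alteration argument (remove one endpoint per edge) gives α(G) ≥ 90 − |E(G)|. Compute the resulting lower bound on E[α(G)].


E[|E(G)|] = C(90, 2)·p = 4005 · (1/990) = 89/22.
E[α(G)] ≥ n − E[|E(G)|] = 90 − 89/22 = 1891/22.
Numerically: ≈ 85.954545.
(This is only a lower bound; the true E[α(G)] may be larger.)

E[α(G)] ≥ 1891/22 ≈ 85.954545.


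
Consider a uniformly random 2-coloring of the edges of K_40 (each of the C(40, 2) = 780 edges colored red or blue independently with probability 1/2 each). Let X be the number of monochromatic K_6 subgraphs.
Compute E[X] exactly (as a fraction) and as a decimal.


Let X = Σ_S X_S over the C(40, 6) = 3838380 subsets S of size 6, where X_S = 1 if the K_6 on S is monochromatic.
For a fixed S, the K_6 on S has C(6, 2) = 15 edges. P[all 15 edges red] = (1/2)^15, and likewise for blue, so P[monochromatic] = 2·(1/2)^15 = 2^{1 − 15} = 1/16384.
Summing: E[X] = C(40, 6) · 2^{1 − 15} = 3838380 · 1/16384 = 959595/4096.
Numerically: E[X] ≈ 234.27612.

E[X] = C(40,6)·2^(1−C(6,2)) = 959595/4096 ≈ 234.27612.


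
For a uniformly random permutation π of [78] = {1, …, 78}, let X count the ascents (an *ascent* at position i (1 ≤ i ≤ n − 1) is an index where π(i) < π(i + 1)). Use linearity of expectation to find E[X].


Write X = Σ X_I over i = 1, …, 77, with X_I the indicator of one ascent.
There are 77 indicators.
For each fixed i, the pair (π(i), π(i+1)) is a uniformly random ordered pair of distinct values from {1, …, 78}; by symmetry P[π(i) < π(i+1)] = 1/2.
By linearity: E[X] = 77 · (1/2) = (78 − 1) · (1/2) = 77/2 ≈ 38.50000.

E[X] = 77/2 = 38.50000.


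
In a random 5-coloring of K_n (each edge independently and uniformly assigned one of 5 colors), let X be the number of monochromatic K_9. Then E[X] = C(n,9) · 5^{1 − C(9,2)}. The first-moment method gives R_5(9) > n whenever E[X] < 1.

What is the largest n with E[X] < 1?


We need C(n, 9) · 5^{1 − 36} < 1, i.e. C(n, 9) < 5^{36 − 1} = 2910383045673370361328125.
Check values of n near the boundary:
  n = 2169: C(2169, 9) = 2879753360044504243499683; 2879753360044504243499683 < 2910383045673370361328125? YES
  n = 2170: C(2170, 9) = 2891746779868845075610510; 2891746779868845075610510 < 2910383045673370361328125? YES
  n = 2171: C(2171, 9) = 2903784578674959601827205; 2903784578674959601827205 < 2910383045673370361328125? YES
  n = 2172: C(2172, 9) = 2915866900084148060642020; 2915866900084148060642020 < 2910383045673370361328125? NO
  n = 2173: C(2173, 9) = 2927993888115921319674265; 2927993888115921319674265 < 2910383045673370361328125? NO
  n = 2174: C(2174, 9) = 2940165687188920530702934; 2940165687188920530702934 < 2910383045673370361328125? NO
The largest n with C(n, 9) < 2910383045673370361328125 is n = 2171 (where E[X] = 580756915734991920365441/582076609134674072265625 ≈ 0.9977328). Hence R_5(9) > 2171, i.e. R_5(9) ≥ 2172.

Largest n = 2171; hence R_5(9) > 2171.


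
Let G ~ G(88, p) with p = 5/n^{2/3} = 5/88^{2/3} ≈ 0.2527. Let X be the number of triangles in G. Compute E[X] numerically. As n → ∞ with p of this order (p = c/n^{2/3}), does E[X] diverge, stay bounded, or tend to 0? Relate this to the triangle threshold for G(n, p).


Number of potential triangles: C(88, 3) = 109736.
Each occurs with probability p³ ≈ (0.2527)³ ≈ 1.614153e-02.
By linearity: E[X] = C(88, 3)·p³ ≈ 109736 · 1.614153e-02 ≈ 1771.3068.
Since α = 2/3 < 1, p = c/n^{2/3} ≫ 1/n is above the triangle threshold p ~ 1/n. Asymptotically E[X] ~ (c³/6)·n^{3(1−α)} = (5³/6)·n^{1} → ∞; triangles are abundant w.h.p.

E[X] ≈ 1771.3068; in regime p = Θ(1/n^{2/3}) E[X] diverges (above the triangle threshold p ~ 1/n).


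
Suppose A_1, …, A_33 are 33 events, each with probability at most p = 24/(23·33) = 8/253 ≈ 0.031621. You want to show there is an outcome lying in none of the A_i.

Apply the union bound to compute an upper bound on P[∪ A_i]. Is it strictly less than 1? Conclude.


Union bound: P[∪_{i=1}^{33} A_i] ≤ Σ_i P[A_i] ≤ 33·p = 33·(8/253) = 24/23.
Numerically: 24/23 ≈ 1.043478.
Is 24/23 < 1? NO.
Since the bound 24/23 is ≥ 1, the union bound is uninformative here; it does NOT by itself certify existence.

33·p = 24/23 ≈ 1.043478; existence NOT certified by the union bound.


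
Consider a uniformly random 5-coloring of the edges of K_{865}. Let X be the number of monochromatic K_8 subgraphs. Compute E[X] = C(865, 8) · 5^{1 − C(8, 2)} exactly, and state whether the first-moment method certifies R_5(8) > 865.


E[X] = C(865, 8) · 5^{1 − 28} = 7525050909487743060 · 5^{−27} = 7525050909487743060/7450580596923828125.
As a reduced fraction: E[X] = 1505010181897548612/1490116119384765625 ≈ 1.009995.
Is E[X] < 1? NO.
Since E[X] ≥ 1, the first-moment bound is inconclusive at n = 865; it does NOT by itself certify R_5(8) > 865.

E[X] = 1505010181897548612/1490116119384765625 ≈ 1.009995; E[X] ≥ 1; first-moment method inconclusive here.


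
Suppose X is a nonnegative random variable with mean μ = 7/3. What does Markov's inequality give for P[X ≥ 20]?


μ = E[X] = 7/3, a = 20.
Markov: P[X ≥ 20] ≤ μ/a = (7/3)/20 = 7/60.
Numerically: ≈ 0.1167.
(Since a = 20 > μ = 2.3333, the bound 7/60 is < 1 and informative.)

P[X ≥ 20] ≤ 7/60 ≈ 0.1167.


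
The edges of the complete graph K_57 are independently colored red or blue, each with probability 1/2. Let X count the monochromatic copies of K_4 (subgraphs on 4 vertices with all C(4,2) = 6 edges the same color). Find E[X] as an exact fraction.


Let X = Σ_S X_S over the C(57, 4) = 395010 subsets S of size 4, where X_S = 1 if the K_4 on S is monochromatic.
For a fixed S, the K_4 on S has C(4, 2) = 6 edges. P[all 6 edges red] = (1/2)^6, and likewise for blue, so P[monochromatic] = 2·(1/2)^6 = 2^{1 − 6} = 1/32.
Summing: E[X] = C(57, 4) · 2^{1 − 6} = 395010 · 1/32 = 197505/16.
Numerically: E[X] ≈ 12344.062500.

E[X] = C(57,4)·2^(1−C(4,2)) = 197505/16 ≈ 12344.062500.


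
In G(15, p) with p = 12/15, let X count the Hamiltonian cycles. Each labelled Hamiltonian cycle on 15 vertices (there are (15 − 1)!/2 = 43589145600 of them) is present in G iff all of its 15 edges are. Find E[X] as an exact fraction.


K_15 has (15 − 1)!/2 = 43589145600 labelled Hamiltonian cycles.
For each such Hamiltonian cycle H, let X_H = 1 if all 15 edges of H are present in G. Then P[X_H = 1] = p^{15} = (4/5)^{15} = 1073741824/30517578125.
By linearity: E[X] = Σ_H E[X_H] = 43589145600 · p^{15} = 43589145600 · 1073741824/30517578125 = 1872139548125822976/1220703125.
Numerically: E[X] ≈ 1.53366e+09.

E[X] = 43589145600 · (4/5)^{15} = 1872139548125822976/1220703125 ≈ 1.53366e+09.


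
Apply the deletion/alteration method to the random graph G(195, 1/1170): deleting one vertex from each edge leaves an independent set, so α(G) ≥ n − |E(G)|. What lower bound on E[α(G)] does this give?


E[|E(G)|] = C(195, 2)·p = 18915 · (1/1170) = 97/6.
E[α(G)] ≥ n − E[|E(G)|] = 195 − 97/6 = 1073/6.
Numerically: ≈ 178.8333.
(This is only a lower bound; the true E[α(G)] may be larger.)

E[α(G)] ≥ 1073/6 ≈ 178.8333.


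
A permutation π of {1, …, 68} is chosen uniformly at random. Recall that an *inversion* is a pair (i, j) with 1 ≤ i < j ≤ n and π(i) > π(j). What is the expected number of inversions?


Write X = Σ X_I over the C(68, 2) = 2278 pairs i < j, with X_I the indicator of one inversion.
There are 2278 indicators.
For each fixed pair i < j, the values π(i) and π(j) are two distinct elements of {1, …, 68} in uniformly random order; by symmetry P[π(i) > π(j)] = 1/2.
By linearity: E[X] = 2278 · (1/2) = C(68, 2) · (1/2) = 2278/2 = 1139 ≈ 1139.0000.

E[X] = 1139 = 1139.0000.


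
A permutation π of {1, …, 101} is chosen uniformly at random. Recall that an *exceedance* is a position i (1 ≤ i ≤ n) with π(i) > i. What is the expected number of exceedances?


Write X = Σ_{i=1}^{101} X_i, where X_i = 1_{π(i) > i}.
For each fixed i, π(i) is uniform over {1, …, 101} (marginal of a uniform permutation), so P[π(i) > i] = (n − i)/n. Summing: Σ_{i=1}^{101} (n − i)/n = (0 + 1 + … + 100)/101 = 101(101 − 1)/(2·101) = (101 − 1)/2.
Hence E[X] = Σ_{i=1}^{101} (101 − i)/101 = 50 ≈ 50.000.

E[X] = 50 = 50.000.


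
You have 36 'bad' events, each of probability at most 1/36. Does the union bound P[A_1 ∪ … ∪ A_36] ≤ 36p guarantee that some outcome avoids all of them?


Union bound: P[∪_{i=1}^{36} A_i] ≤ Σ_i P[A_i] ≤ 36·p = 36·(1/36) = 1.
Numerically: 1 ≈ 1.0000000.
Is 1 < 1? NO.
Since the bound 1 is ≥ 1, the union bound is uninformative here; it does NOT by itself certify existence.

36·p = 1 ≈ 1.0000000; existence NOT certified by the union bound.


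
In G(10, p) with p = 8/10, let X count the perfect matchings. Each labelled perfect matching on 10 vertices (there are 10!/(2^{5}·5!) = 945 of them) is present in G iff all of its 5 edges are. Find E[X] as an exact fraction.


K_10 has 10!/(2^{5}·5!) = 945 labelled perfect matchings.
For each such perfect matching H, let X_H = 1 if all 5 edges of H are present in G. Then P[X_H = 1] = p^{5} = (4/5)^{5} = 1024/3125.
By linearity of expectation: E[X] = Σ_H E[X_H] = 945 · p^{5} = 945 · 1024/3125 = 193536/625.
Numerically: E[X] ≈ 310.

E[X] = 945 · (4/5)^{5} = 193536/625 ≈ 310.


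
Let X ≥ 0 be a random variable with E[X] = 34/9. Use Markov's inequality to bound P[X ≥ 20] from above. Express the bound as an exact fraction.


μ = E[X] = 34/9, a = 20.
Markov: P[X ≥ 20] ≤ μ/a = (34/9)/20 = 17/90.
Numerically: ≈ 0.18889.
(Since a = 20 > μ = 3.77778, the bound 17/90 is < 1 and informative.)

P[X ≥ 20] ≤ 17/90 ≈ 0.18889.


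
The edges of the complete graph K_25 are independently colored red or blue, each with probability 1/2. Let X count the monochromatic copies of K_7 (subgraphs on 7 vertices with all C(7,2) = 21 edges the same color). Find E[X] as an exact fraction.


Let X = Σ_S X_S over the C(25, 7) = 480700 subsets S of size 7, where X_S = 1 if the K_7 on S is monochromatic.
For a fixed S, the K_7 on S has C(7, 2) = 21 edges. P[all 21 edges red] = (1/2)^21, and likewise for blue, so P[monochromatic] = 2·(1/2)^21 = 2^{1 − 21} = 1/1048576.
By linearity: E[X] = C(25, 7) · 2^{1 − 21} = 480700 · 1/1048576 = 120175/262144.
Numerically: E[X] ≈ 0.458431.

E[X] = C(25,7)·2^(1−C(7,2)) = 120175/262144 ≈ 0.458431.


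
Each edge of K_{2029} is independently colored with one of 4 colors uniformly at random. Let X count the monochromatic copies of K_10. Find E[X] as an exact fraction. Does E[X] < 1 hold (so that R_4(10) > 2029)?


E[X] = C(2029, 10) · 4^{1 − 45} = 318720800295355682059574310 · 4^{−44} = 318720800295355682059574310/309485009821345068724781056.
As a reduced fraction: E[X] = 159360400147677841029787155/154742504910672534362390528 ≈ 1.0298424.
Is E[X] < 1? NO.
Since E[X] ≥ 1, the first-moment bound is inconclusive at n = 2029; it does NOT by itself certify R_4(10) > 2029.

E[X] = 159360400147677841029787155/154742504910672534362390528 ≈ 1.0298424; E[X] ≥ 1; first-moment method inconclusive here.


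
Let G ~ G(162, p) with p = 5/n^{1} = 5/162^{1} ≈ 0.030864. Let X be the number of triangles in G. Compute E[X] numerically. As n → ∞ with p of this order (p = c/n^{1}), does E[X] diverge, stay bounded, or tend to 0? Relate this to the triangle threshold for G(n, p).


Number of potential triangles: C(162, 3) = 695520.
Each occurs with probability p³ ≈ (0.030864)³ ≈ 2.9401194e-05.
By linearity: E[X] = C(162, 3)·p³ ≈ 695520 · 2.9401194e-05 ≈ 20.44912.
Here α = 1, so p = 5/n is exactly at the triangle threshold p ~ 1/n. Asymptotically E[X] → c³/6 = 5³/6 = 125/6 ≈ 20.83333, a bounded constant. In this regime the triangle count is asymptotically Poisson(c³/6).

E[X] ≈ 20.44912; in regime p = Θ(1/n^{1}) E[X] stays bounded (at the triangle threshold p ~ 1/n).


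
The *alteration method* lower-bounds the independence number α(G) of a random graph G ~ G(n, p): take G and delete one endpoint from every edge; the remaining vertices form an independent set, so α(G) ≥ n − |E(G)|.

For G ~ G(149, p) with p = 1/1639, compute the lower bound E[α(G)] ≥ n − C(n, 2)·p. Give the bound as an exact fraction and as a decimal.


E[|E(G)|] = C(149, 2)·p = 11026 · (1/1639) = 74/11.
E[α(G)] ≥ n − E[|E(G)|] = 149 − 74/11 = 1565/11.
Numerically: ≈ 142.272727.
(This is only a lower bound; the true E[α(G)] may be larger.)

E[α(G)] ≥ 1565/11 ≈ 142.272727.


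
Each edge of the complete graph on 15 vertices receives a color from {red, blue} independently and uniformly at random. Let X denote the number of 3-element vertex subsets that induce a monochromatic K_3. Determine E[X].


Let X = Σ_S X_S over the C(15, 3) = 455 subsets S of size 3, where X_S = 1 if the K_3 on S is monochromatic.
For a fixed S, the K_3 on S has C(3, 2) = 3 edges. P[all 3 edges red] = (1/2)^3, and likewise for blue, so P[monochromatic] = 2·(1/2)^3 = 2^{1 − 3} = 1/4.
Summing: E[X] = C(15, 3) · 2^{1 − 3} = 455 · 1/4 = 455/4.
Numerically: E[X] ≈ 113.75000.

E[X] = C(15,3)·2^(1−C(3,2)) = 455/4 ≈ 113.75000.


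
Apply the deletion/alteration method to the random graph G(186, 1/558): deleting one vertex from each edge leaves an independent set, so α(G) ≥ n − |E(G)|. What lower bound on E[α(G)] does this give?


E[|E(G)|] = C(186, 2)·p = 17205 · (1/558) = 185/6.
E[α(G)] ≥ n − E[|E(G)|] = 186 − 185/6 = 931/6.
Numerically: ≈ 155.166667.
(This is only a lower bound; the true E[α(G)] may be larger.)

E[α(G)] ≥ 931/6 ≈ 155.166667.


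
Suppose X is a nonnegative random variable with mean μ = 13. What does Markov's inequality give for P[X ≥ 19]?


μ = E[X] = 13, a = 19.
Markov: P[X ≥ 19] ≤ μ/a = (13)/19 = 13/19.
Numerically: ≈ 0.6842.
(Since a = 19 > μ = 13.0000, the bound 13/19 is < 1 and informative.)

P[X ≥ 19] ≤ 13/19 ≈ 0.6842.


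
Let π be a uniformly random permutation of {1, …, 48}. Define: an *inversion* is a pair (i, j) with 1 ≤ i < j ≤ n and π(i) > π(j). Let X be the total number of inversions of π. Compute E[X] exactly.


Write X = Σ X_I over the C(48, 2) = 1128 pairs i < j, with X_I the indicator of one inversion.
There are 1128 indicators.
For each fixed pair i < j, the values π(i) and π(j) are two distinct elements of {1, …, 48} in uniformly random order; by symmetry P[π(i) > π(j)] = 1/2.
By linearity: E[X] = 1128 · (1/2) = C(48, 2) · (1/2) = 1128/2 = 564 ≈ 564.00000.

E[X] = 564 = 564.00000.


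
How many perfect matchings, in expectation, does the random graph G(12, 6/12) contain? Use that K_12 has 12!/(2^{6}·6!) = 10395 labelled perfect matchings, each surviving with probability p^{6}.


K_12 has 12!/(2^{6}·6!) = 10395 labelled perfect matchings.
For each such perfect matching H, let X_H = 1 if all 6 edges of H are present in G. Then P[X_H = 1] = p^{6} = (1/2)^{6} = 1/64.
By linearity of expectation: E[X] = Σ_H E[X_H] = 10395 · p^{6} = 10395 · 1/64 = 10395/64.
Numerically: E[X] ≈ 162.4.

E[X] = 10395 · (1/2)^{6} = 10395/64 ≈ 162.4.


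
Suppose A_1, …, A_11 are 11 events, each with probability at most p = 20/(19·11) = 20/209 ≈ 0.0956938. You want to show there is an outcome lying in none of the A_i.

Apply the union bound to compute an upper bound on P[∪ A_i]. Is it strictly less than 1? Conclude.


Union bound: P[∪_{i=1}^{11} A_i] ≤ Σ_i P[A_i] ≤ 11·p = 11·(20/209) = 20/19.
Numerically: 20/19 ≈ 1.0526316.
Is 20/19 < 1? NO.
Since the bound 20/19 is ≥ 1, the union bound is uninformative here; it does NOT by itself certify existence.

11·p = 20/19 ≈ 1.0526316; existence NOT certified by the union bound.


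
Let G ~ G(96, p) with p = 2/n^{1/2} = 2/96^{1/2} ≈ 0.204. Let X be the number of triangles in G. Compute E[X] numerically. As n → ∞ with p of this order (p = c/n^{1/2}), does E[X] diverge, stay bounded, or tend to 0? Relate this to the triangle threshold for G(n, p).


Number of potential triangles: C(96, 3) = 142880.
Each occurs with probability p³ ≈ (0.204)³ ≈ 8.50517e-03.
By linearity: E[X] = C(96, 3)·p³ ≈ 142880 · 8.50517e-03 ≈ 1215.219.
Since α = 1/2 < 1, p = c/n^{1/2} ≫ 1/n is above the triangle threshold p ~ 1/n. Asymptotically E[X] ~ (c³/6)·n^{3(1−α)} = (2³/6)·n^{1.5} → ∞; triangles are abundant w.h.p.

E[X] ≈ 1215.219; in regime p = Θ(1/n^{1/2}) E[X] diverges (above the triangle threshold p ~ 1/n).


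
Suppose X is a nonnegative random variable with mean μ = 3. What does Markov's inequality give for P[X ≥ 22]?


μ = E[X] = 3, a = 22.
Markov: P[X ≥ 22] ≤ μ/a = (3)/22 = 3/22.
Numerically: ≈ 0.13636.
(Since a = 22 > μ = 3.00000, the bound 3/22 is < 1 and informative.)

P[X ≥ 22] ≤ 3/22 ≈ 0.13636.


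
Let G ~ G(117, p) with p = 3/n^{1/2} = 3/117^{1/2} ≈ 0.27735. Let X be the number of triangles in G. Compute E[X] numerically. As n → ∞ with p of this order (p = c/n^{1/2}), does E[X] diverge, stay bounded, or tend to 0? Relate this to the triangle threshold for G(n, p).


Number of potential triangles: C(117, 3) = 260130.
Each occurs with probability p³ ≈ (0.27735)³ ≈ 2.1334623e-02.
By linearity: E[X] = C(117, 3)·p³ ≈ 260130 · 2.1334623e-02 ≈ 5549.77546.
Since α = 1/2 < 1, p = c/n^{1/2} ≫ 1/n is above the triangle threshold p ~ 1/n. Asymptotically E[X] ~ (c³/6)·n^{3(1−α)} = (3³/6)·n^{1.5} → ∞; triangles are abundant w.h.p.

E[X] ≈ 5549.77546; in regime p = Θ(1/n^{1/2}) E[X] diverges (above the triangle threshold p ~ 1/n).


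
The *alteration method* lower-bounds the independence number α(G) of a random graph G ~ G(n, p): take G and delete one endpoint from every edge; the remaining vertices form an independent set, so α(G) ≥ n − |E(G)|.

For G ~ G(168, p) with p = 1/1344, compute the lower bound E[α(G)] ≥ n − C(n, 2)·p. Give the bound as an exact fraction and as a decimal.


E[|E(G)|] = C(168, 2)·p = 14028 · (1/1344) = 167/16.
E[α(G)] ≥ n − E[|E(G)|] = 168 − 167/16 = 2521/16.
Numerically: ≈ 157.562500.
(This is only a lower bound; the true E[α(G)] may be larger.)

E[α(G)] ≥ 2521/16 ≈ 157.562500.


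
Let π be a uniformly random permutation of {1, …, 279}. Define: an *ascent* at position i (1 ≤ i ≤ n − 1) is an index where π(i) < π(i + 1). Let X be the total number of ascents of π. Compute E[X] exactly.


Write X = Σ X_I over i = 1, …, 278, with X_I the indicator of one ascent.
There are 278 indicators.
For each fixed i, the pair (π(i), π(i+1)) is a uniformly random ordered pair of distinct values from {1, …, 279}; by symmetry P[π(i) < π(i+1)] = 1/2.
By linearity: E[X] = 278 · (1/2) = (279 − 1) · (1/2) = 139 ≈ 139.00000.

E[X] = 139 = 139.00000.


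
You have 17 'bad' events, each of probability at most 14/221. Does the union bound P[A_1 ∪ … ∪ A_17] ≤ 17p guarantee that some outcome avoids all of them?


Union bound: P[∪_{i=1}^{17} A_i] ≤ Σ_i P[A_i] ≤ 17·p = 17·(14/221) = 14/13.
Numerically: 14/13 ≈ 1.076923.
Is 14/13 < 1? NO.
Since the bound 14/13 is ≥ 1, the union bound is uninformative here; it does NOT by itself certify existence.

17·p = 14/13 ≈ 1.076923; existence NOT certified by the union bound.


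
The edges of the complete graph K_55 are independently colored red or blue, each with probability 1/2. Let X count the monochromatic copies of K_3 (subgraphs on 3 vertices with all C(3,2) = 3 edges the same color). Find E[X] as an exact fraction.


Let X = Σ_S X_S over the C(55, 3) = 26235 subsets S of size 3, where X_S = 1 if the K_3 on S is monochromatic.
For a fixed S, the K_3 on S has C(3, 2) = 3 edges. P[all 3 edges red] = (1/2)^3, and likewise for blue, so P[monochromatic] = 2·(1/2)^3 = 2^{1 − 3} = 1/4.
Summing: E[X] = C(55, 3) · 2^{1 − 3} = 26235 · 1/4 = 26235/4.
Numerically: E[X] ≈ 6558.750.

E[X] = C(55,3)·2^(1−C(3,2)) = 26235/4 ≈ 6558.750.


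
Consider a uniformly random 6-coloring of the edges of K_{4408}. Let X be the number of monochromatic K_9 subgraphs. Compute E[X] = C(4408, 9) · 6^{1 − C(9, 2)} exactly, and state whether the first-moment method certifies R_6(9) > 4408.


E[X] = C(4408, 9) · 6^{1 − 36} = 1717362945146264156457459600 · 6^{−35} = 1717362945146264156457459600/1719070799748422591028658176.
As a reduced fraction: E[X] = 35778394690547169926197075/35813974994758803979763712 ≈ 0.99901.
Is E[X] < 1? YES.
Since E[X] < 1, there exists a 6-coloring of K_{4408} with no monochromatic K_9; hence R_6(9) > 4408.

E[X] = 35778394690547169926197075/35813974994758803979763712 ≈ 0.99901; E[X] < 1, so R_6(9) > 4408.
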